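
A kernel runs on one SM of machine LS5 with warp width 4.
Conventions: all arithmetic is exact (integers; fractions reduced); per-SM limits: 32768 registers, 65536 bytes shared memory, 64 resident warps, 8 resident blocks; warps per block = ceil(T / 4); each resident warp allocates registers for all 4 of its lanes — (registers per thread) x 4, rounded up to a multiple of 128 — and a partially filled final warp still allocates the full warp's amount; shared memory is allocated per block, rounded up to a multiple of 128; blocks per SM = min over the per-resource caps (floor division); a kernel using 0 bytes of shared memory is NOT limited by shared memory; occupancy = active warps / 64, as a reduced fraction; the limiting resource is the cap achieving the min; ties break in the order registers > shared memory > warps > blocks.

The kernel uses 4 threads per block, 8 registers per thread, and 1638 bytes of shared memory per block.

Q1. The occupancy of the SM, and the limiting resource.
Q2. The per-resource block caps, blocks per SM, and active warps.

Answer: occupancy 1/8, limited by blocks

registers: 256 blocks
shared memory: 39 blocks
warps: 64 blocks
blocks: 8 blocks

Answer: 8 blocks, 8 active warps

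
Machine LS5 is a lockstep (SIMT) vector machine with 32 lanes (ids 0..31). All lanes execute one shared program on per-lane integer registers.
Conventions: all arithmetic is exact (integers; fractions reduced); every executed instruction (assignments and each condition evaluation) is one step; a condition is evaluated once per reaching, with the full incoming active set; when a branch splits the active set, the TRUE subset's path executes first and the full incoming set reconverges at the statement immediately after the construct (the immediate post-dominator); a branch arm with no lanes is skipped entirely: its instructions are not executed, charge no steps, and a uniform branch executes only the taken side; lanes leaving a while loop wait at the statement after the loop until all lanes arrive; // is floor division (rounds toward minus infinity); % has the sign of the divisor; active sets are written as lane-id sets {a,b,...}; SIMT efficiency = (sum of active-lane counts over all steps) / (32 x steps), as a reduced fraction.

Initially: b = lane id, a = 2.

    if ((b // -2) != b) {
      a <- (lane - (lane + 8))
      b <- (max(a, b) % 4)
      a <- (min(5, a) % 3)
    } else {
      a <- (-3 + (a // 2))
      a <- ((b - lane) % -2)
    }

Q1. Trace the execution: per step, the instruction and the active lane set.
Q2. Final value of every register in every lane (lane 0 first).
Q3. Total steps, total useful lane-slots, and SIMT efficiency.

step 0: eval ((b // -2) != b)        {0,1,2,3,4,5,6,7,8,9,10,11,12,13,14,15,16,17,18,19,20,21,22,23,24,25,26,27,28,29,30,31}
step 1: a <- (lane - (lane + 8))     {1,2,3,4,5,6,7,8,9,10,11,12,13,14,15,16,17,18,19,20,21,22,23,24,25,26,27,28,29,30,31}
step 2: b <- (max(a, b) % 4)         {1,2,3,4,5,6,7,8,9,10,11,12,13,14,15,16,17,18,19,20,21,22,23,24,25,26,27,28,29,30,31}
step 3: a <- (min(5, a) % 3)         {1,2,3,4,5,6,7,8,9,10,11,12,13,14,15,16,17,18,19,20,21,22,23,24,25,26,27,28,29,30,31}
step 4: a <- (-3 + (a // 2))         {0}
step 5: a <- ((b - lane) % -2)       {0}

Answer: 6 steps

b: 0,1,2,3,0,1,2,3,0,1,2,3,0,1,2,3,0,1,2,3,0,1,2,3,0,1,2,3,0,1,2,3
a: 0,1,1,1,1,1,1,1,1,1,1,1,1,1,1,1,1,1,1,1,1,1,1,1,1,1,1,1,1,1,1,1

steps = 6; useful = 127; efficiency = 127/192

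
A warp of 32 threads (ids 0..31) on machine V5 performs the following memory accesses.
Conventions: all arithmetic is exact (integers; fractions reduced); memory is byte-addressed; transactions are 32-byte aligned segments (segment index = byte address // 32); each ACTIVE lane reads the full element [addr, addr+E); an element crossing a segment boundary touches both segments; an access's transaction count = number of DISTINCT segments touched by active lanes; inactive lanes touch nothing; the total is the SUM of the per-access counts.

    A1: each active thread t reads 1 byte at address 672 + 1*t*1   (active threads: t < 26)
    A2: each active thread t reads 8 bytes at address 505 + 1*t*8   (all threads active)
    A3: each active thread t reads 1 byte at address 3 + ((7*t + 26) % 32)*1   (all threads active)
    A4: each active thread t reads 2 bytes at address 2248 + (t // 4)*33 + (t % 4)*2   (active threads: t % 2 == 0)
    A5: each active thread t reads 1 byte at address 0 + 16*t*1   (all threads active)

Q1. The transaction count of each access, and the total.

A1: 1 transaction
A2: 9 transactions
A3: 2 transactions
A4: 8 transactions
A5: 16 transactions

Answer: 1,9,2,8,16; total 36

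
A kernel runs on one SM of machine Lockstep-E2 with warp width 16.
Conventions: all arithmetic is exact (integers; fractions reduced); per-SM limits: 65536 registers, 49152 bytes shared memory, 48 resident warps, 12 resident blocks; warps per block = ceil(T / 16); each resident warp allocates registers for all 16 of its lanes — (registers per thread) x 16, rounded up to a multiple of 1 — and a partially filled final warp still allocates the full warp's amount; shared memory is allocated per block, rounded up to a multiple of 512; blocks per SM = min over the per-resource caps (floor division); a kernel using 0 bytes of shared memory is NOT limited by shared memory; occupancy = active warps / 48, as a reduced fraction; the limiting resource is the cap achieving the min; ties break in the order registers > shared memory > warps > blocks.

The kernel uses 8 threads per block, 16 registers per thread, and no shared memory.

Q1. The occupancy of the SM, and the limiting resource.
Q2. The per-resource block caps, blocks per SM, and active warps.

Answer: occupancy 1/4, limited by blocks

registers: 256 blocks
shared memory: no limit (kernel uses none)
warps: 48 blocks
blocks: 12 blocks

Answer: 12 blocks, 12 active warps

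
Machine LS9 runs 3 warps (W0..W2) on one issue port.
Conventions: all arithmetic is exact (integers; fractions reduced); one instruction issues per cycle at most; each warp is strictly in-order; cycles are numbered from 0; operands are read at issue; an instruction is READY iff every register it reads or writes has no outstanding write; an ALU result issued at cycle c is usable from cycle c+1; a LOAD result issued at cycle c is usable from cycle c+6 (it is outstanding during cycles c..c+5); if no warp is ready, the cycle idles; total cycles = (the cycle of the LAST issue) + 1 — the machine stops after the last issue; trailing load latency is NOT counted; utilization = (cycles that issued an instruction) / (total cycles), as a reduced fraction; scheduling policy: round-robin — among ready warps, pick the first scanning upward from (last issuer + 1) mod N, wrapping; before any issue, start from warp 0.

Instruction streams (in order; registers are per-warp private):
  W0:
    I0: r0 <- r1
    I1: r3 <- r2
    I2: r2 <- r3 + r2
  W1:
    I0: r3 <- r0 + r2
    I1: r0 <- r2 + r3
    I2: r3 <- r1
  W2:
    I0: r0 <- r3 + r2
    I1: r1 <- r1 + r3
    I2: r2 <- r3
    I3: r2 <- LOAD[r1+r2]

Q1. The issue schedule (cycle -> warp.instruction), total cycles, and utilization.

cycle 0: W0.I0
cycle 1: W1.I0
cycle 2: W2.I0
cycle 3: W0.I1
cycle 4: W1.I1
cycle 5: W2.I1
cycle 6: W0.I2
cycle 7: W1.I2
cycle 8: W2.I2
cycle 9: W2.I3

Answer: 10 cycles, utilization 1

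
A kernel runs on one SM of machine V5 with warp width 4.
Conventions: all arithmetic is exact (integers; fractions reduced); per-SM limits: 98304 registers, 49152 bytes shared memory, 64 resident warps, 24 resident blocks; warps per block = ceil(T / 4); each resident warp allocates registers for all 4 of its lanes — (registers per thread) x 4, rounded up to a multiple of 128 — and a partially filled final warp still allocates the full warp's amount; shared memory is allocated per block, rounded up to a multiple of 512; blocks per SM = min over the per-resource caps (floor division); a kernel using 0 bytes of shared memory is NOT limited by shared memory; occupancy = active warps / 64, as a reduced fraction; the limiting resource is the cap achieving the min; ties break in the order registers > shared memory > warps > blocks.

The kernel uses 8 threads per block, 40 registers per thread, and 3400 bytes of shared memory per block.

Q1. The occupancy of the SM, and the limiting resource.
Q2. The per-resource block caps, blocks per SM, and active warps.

Answer: occupancy 13/32, limited by shared memory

registers: 192 blocks
shared memory: 13 blocks
warps: 32 blocks
blocks: 24 blocks

Answer: 13 blocks, 26 active warps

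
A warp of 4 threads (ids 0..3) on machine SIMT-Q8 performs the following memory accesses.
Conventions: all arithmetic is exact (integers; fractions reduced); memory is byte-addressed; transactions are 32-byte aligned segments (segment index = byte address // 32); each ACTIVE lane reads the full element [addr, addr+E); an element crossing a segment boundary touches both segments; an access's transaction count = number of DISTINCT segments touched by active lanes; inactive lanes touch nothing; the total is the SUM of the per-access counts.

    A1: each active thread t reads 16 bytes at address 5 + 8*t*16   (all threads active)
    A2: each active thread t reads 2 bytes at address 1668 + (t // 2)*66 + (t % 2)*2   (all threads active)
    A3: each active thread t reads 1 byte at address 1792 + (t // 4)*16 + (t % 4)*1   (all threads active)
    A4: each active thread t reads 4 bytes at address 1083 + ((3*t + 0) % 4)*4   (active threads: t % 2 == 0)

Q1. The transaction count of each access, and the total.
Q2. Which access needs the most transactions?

A1: 4 transactions
A2: 2 transactions
A3: 1 transaction
A4: 2 transactions

Answer: 4,2,1,2; total 9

Answer: A1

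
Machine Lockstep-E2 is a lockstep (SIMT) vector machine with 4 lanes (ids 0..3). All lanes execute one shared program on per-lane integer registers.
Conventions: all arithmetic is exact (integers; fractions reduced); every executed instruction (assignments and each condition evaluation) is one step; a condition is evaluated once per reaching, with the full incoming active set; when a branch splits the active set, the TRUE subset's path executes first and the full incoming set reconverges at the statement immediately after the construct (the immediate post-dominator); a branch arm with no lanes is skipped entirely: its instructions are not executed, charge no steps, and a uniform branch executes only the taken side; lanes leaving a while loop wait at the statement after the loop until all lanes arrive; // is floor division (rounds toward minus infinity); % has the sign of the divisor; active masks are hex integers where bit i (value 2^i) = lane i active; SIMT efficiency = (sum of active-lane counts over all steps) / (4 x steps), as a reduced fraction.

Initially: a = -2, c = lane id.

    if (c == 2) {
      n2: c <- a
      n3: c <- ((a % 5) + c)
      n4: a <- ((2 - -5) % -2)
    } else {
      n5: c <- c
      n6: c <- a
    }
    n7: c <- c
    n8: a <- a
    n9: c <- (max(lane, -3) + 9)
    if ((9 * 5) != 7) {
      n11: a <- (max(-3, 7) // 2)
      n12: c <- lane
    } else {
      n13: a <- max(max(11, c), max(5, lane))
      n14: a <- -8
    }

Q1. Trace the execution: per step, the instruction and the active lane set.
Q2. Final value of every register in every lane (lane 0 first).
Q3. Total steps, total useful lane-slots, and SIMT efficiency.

step 0: eval (c == 2)                0xf
step 1: c <- a                       0x4
step 2: c <- ((a % 5) + c)           0x4
step 3: a <- ((2 - -5) % -2)         0x4
step 4: c <- c                       0xb
step 5: c <- a                       0xb
step 6: c <- c                       0xf
step 7: a <- a                       0xf
step 8: c <- (max(lane, -3) + 9)     0xf
step 9: eval ((9 * 5) != 7)          0xf
step 10: a <- (max(-3, 7) // 2)       0xf
step 11: c <- lane                    0xf

Answer: 12 steps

a: 3,3,3,3
c: 0,1,2,3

steps = 12; useful = 37; efficiency = 37/48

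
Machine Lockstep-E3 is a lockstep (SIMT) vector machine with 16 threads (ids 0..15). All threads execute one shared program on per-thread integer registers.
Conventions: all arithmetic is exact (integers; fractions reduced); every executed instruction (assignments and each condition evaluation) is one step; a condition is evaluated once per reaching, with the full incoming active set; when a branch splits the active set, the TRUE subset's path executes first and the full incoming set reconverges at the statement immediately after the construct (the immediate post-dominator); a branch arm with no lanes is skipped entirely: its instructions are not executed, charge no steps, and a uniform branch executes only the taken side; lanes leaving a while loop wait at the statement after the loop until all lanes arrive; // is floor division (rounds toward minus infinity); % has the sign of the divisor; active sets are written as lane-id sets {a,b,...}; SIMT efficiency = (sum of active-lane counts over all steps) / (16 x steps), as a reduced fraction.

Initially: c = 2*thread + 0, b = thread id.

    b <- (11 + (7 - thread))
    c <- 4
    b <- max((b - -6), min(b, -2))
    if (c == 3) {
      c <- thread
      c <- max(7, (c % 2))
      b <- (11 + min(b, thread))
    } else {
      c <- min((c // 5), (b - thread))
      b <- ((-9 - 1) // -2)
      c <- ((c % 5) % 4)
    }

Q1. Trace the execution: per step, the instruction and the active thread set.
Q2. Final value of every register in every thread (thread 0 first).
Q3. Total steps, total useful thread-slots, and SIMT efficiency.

step 0: b <- (11 + (7 - thread))     {0,1,2,3,4,5,6,7,8,9,10,11,12,13,14,15}
step 1: c <- 4                       {0,1,2,3,4,5,6,7,8,9,10,11,12,13,14,15}
step 2: b <- max((b - -6), min(b, -2)) {0,1,2,3,4,5,6,7,8,9,10,11,12,13,14,15}
step 3: eval (c == 3)                {0,1,2,3,4,5,6,7,8,9,10,11,12,13,14,15}
step 4: c <- min((c // 5), (b - thread)) {0,1,2,3,4,5,6,7,8,9,10,11,12,13,14,15}
step 5: b <- ((-9 - 1) // -2)        {0,1,2,3,4,5,6,7,8,9,10,11,12,13,14,15}
step 6: c <- ((c % 5) % 4)           {0,1,2,3,4,5,6,7,8,9,10,11,12,13,14,15}

Answer: 7 steps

c: 0,0,0,0,0,0,0,0,0,0,0,0,0,3,1,0
b: 5,5,5,5,5,5,5,5,5,5,5,5,5,5,5,5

steps = 7; useful = 112; efficiency = 112/112 = 1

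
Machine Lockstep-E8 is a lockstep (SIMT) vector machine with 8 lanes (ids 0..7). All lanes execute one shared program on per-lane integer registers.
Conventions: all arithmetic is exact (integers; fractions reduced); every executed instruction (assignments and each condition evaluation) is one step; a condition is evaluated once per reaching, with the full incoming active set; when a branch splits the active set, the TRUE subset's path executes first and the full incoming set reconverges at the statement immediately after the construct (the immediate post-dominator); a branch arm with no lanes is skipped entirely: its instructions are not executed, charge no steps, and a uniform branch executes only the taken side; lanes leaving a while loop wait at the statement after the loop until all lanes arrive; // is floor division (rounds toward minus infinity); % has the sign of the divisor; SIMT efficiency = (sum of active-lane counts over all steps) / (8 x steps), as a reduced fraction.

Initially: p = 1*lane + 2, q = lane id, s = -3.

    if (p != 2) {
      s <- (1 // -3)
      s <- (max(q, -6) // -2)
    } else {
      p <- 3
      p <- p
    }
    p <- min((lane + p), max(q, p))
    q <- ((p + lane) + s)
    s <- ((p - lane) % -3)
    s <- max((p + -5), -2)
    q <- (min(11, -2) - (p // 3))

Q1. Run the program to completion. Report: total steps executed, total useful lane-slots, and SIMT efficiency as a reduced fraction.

Answer: 10 steps, 64 useful, 4/5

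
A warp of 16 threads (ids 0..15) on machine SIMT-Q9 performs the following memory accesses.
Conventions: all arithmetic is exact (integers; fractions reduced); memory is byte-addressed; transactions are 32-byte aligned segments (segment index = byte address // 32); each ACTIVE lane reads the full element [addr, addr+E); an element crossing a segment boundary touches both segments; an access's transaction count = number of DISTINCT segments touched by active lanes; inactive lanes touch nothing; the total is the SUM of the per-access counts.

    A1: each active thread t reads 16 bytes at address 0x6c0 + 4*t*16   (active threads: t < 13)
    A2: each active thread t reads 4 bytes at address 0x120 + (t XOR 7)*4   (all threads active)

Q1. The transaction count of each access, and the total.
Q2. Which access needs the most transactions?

A1: 13 transactions
A2: 2 transactions

Answer: 13,2; total 15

Answer: A1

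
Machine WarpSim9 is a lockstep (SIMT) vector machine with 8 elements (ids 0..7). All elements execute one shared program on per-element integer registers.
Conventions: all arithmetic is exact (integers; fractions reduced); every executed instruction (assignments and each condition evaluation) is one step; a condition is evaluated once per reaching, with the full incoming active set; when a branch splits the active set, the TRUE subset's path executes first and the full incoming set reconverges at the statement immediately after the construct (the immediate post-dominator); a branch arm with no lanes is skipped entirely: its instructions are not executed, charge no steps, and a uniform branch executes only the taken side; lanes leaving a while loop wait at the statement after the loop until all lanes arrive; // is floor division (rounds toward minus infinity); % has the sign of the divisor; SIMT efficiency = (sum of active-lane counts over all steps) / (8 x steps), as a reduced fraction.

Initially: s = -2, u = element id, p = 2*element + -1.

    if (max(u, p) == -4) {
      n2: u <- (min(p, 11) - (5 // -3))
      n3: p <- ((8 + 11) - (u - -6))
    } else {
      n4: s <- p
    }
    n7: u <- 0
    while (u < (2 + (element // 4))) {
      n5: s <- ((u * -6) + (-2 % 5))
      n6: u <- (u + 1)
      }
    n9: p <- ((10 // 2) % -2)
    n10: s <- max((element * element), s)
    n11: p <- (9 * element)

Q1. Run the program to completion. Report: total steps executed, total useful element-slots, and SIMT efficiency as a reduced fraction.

Answer: 16 steps, 116 useful, 29/32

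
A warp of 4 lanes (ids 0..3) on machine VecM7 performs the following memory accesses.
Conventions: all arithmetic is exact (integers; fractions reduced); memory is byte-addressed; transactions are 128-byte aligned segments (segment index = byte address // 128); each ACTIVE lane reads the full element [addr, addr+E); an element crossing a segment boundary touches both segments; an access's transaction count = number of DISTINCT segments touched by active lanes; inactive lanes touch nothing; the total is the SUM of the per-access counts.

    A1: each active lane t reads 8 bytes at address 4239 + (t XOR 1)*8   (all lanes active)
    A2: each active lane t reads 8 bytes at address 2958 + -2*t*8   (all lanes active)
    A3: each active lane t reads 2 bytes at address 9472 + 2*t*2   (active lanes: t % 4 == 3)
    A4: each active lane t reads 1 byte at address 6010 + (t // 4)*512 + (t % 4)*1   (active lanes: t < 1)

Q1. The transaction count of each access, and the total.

A1: 1 transaction
A2: 2 transactions
A3: 1 transaction
A4: 1 transaction

Answer: 1,2,1,1; total 5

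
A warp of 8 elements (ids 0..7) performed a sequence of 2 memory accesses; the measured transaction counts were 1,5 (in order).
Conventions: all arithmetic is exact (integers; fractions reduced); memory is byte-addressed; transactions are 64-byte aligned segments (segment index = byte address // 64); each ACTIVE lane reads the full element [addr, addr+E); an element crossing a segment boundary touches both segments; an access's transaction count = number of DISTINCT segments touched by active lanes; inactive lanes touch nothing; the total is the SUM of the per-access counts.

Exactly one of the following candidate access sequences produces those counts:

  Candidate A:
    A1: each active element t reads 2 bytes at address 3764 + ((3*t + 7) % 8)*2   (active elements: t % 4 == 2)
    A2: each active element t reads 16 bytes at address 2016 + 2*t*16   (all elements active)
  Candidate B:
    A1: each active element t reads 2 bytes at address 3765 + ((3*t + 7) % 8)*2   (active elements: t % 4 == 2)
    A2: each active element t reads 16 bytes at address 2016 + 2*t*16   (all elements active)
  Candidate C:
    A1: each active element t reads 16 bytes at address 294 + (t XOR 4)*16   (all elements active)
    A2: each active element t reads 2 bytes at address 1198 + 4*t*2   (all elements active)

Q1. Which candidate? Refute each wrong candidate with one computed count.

B: A1 gives 2 transactions, not 1
C: A1 gives 3 transactions, not 1
A: all counts match (1,5)

Answer: A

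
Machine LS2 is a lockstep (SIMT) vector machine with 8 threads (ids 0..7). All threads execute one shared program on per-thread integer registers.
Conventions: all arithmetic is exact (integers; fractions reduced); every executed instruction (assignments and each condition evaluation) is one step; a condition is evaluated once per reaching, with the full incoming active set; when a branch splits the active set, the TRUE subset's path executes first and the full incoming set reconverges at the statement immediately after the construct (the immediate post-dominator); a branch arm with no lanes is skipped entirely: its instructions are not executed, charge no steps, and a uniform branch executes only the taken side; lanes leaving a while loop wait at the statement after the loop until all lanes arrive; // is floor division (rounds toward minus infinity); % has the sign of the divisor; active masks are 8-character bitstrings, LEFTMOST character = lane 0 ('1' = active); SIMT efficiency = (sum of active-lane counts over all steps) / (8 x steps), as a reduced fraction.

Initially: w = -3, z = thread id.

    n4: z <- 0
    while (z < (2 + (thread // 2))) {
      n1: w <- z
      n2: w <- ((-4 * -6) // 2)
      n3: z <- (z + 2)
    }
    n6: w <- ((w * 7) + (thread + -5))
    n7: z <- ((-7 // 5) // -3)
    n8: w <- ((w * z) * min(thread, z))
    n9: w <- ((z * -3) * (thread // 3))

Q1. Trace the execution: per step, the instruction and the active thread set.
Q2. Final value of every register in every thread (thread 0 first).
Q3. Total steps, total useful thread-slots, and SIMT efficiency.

step 0: z <- 0                       11111111
step 1: eval (z < (2 + (thread // 2))) 11111111
step 2: w <- z                       11111111
step 3: w <- ((-4 * -6) // 2)        11111111
step 4: z <- (z + 2)                 11111111
step 5: eval (z < (2 + (thread // 2))) 11111111
step 6: w <- z                       00111111
step 7: w <- ((-4 * -6) // 2)        00111111
step 8: z <- (z + 2)                 00111111
step 9: eval (z < (2 + (thread // 2))) 00111111
step 10: w <- z                       00000011
step 11: w <- ((-4 * -6) // 2)        00000011
step 12: z <- (z + 2)                 00000011
step 13: eval (z < (2 + (thread // 2))) 00000011
step 14: w <- ((w * 7) + (thread + -5)) 11111111
step 15: z <- ((-7 // 5) // -3)       11111111
step 16: w <- ((w * z) * min(thread, z)) 11111111
step 17: w <- ((z * -3) * (thread // 3)) 11111111

Answer: 18 steps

w: 0,0,0,0,0,0,0,0
z: 0,0,0,0,0,0,0,0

steps = 18; useful = 112; efficiency = 112/144 = 7/9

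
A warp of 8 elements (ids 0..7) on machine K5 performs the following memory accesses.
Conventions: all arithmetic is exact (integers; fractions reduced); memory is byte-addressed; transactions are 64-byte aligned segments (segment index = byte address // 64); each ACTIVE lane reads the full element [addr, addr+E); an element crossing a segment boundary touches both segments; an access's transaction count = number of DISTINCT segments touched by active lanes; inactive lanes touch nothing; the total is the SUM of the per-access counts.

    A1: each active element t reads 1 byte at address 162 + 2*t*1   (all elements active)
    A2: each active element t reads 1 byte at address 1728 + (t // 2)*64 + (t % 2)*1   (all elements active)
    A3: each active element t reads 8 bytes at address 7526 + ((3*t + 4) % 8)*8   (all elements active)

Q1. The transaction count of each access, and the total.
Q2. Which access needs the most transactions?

A1: 1 transaction
A2: 4 transactions
A3: 2 transactions

Answer: 1,4,2; total 7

Answer: A2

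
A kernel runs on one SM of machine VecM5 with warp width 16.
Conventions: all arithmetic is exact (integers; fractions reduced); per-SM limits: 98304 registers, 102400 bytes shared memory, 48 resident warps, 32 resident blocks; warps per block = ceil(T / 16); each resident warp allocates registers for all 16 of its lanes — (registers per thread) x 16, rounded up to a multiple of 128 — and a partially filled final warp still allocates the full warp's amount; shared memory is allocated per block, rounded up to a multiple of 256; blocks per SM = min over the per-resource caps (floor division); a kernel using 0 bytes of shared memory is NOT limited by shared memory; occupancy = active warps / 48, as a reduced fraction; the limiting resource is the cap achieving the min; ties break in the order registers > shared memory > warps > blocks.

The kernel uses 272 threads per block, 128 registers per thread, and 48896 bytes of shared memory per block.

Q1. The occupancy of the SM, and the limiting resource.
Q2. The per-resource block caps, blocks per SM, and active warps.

Answer: occupancy 17/24, limited by registers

registers: 2 blocks
shared memory: 2 blocks
warps: 2 blocks
blocks: 32 blocks

Answer: 2 blocks, 34 active warps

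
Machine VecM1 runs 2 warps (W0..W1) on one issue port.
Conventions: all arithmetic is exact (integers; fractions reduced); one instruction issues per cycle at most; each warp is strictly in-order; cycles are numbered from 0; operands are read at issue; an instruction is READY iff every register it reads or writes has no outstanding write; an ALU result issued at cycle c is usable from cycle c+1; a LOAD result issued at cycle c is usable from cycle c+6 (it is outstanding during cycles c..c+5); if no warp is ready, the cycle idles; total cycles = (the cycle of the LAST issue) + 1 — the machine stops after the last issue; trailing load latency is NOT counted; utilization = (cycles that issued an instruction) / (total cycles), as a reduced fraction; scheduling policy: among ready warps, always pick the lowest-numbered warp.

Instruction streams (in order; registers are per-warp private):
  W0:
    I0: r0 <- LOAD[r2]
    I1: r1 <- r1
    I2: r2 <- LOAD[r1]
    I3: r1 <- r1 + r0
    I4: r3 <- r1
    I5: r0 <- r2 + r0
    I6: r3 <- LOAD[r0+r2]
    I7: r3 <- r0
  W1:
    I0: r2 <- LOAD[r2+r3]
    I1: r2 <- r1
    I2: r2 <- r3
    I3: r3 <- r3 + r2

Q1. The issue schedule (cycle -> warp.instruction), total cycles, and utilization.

cycle 0: W0.I0
cycle 1: W0.I1
cycle 2: W0.I2
cycle 3: W1.I0
cycle 4: idle
cycle 5: idle
cycle 6: W0.I3
cycle 7: W0.I4
cycle 8: W0.I5
cycle 9: W0.I6
cycle 10: W1.I1
cycle 11: W1.I2
cycle 12: W1.I3
cycle 13: idle
cycle 14: idle
cycle 15: W0.I7

Answer: 16 cycles, utilization 3/4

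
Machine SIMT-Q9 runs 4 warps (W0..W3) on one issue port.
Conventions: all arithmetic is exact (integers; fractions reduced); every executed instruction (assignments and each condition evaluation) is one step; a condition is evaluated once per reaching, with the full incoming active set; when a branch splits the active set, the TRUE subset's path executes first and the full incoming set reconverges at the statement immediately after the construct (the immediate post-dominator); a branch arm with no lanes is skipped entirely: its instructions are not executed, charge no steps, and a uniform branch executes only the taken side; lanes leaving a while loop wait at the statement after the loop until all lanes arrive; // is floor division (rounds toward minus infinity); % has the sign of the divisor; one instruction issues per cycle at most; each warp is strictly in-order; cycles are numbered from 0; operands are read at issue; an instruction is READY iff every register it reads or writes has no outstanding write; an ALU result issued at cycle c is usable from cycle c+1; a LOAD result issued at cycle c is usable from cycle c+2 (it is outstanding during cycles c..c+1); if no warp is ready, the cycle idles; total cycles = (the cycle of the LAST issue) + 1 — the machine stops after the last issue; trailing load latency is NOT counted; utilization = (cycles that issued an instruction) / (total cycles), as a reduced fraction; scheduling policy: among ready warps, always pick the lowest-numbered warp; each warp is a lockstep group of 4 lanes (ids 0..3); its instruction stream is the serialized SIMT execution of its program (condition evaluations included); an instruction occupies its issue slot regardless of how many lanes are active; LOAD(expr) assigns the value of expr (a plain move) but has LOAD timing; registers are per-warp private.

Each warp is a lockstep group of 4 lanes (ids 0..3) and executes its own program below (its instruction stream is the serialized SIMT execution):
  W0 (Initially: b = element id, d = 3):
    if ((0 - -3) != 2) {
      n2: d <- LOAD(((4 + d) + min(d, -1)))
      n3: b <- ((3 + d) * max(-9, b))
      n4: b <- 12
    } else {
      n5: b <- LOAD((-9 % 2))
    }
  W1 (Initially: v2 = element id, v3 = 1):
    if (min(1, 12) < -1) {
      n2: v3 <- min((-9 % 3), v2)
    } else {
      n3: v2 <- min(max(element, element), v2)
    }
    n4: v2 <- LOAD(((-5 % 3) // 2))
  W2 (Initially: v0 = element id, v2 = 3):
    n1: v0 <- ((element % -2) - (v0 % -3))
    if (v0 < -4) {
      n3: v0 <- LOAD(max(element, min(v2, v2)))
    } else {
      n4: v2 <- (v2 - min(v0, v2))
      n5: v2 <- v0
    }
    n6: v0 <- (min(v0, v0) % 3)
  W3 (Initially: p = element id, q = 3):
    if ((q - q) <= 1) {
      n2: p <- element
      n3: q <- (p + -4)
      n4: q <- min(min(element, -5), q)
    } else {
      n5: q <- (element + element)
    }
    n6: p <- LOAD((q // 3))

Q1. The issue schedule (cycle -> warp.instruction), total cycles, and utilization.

cycle 0: W0.I0
cycle 1: W0.I1
cycle 2: W1.I0
cycle 3: W0.I2
cycle 4: W0.I3
cycle 5: W1.I1
cycle 6: W1.I2
cycle 7: W2.I0
cycle 8: W2.I1
cycle 9: W2.I2
cycle 10: W2.I3
cycle 11: W2.I4
cycle 12: W3.I0
cycle 13: W3.I1
cycle 14: W3.I2
cycle 15: W3.I3
cycle 16: W3.I4

Answer: 17 cycles, utilization 1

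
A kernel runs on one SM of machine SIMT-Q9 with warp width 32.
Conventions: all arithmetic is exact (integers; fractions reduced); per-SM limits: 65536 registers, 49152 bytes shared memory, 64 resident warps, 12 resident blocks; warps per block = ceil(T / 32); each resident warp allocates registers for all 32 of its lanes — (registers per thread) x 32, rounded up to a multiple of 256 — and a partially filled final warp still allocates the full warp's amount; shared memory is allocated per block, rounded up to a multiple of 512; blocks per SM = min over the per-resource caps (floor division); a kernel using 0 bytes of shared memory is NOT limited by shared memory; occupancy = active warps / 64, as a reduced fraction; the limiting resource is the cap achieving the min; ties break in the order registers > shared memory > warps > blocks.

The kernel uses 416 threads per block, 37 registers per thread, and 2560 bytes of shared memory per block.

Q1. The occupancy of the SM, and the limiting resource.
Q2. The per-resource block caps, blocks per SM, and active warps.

Answer: occupancy 39/64, limited by registers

registers: 3 blocks
shared memory: 19 blocks
warps: 4 blocks
blocks: 12 blocks

Answer: 3 blocks, 39 active warps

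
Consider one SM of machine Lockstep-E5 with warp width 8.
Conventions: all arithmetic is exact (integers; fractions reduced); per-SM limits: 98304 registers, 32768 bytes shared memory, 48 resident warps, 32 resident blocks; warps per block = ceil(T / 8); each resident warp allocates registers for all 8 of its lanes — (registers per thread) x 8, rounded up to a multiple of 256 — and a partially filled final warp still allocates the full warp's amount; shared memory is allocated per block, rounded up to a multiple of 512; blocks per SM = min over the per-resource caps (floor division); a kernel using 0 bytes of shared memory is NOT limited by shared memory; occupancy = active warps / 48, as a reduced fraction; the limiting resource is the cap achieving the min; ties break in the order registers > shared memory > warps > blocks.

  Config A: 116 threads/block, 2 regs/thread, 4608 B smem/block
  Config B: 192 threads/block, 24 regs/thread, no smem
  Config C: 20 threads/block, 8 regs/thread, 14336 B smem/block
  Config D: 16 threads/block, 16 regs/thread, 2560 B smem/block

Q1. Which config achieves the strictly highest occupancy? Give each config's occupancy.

occupancies: A 15/16, B 1, C 1/8, D 1/2

Answer: B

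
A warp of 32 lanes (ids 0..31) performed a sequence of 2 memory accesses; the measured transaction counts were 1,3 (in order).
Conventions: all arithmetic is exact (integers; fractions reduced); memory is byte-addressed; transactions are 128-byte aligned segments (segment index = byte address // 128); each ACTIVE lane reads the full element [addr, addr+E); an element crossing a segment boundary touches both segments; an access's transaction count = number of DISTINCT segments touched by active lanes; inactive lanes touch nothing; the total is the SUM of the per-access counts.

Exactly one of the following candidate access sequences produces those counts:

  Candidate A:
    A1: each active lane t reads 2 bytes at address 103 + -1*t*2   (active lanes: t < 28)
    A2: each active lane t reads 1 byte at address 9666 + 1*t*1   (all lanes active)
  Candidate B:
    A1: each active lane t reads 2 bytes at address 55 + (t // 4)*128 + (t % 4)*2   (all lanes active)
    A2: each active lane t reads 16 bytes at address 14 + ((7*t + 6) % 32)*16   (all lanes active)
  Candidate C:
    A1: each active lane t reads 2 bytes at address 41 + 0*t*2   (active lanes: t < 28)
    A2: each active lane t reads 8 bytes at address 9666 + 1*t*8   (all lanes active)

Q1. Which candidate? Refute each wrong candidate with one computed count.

A: A2 gives 1 transaction, not 3
B: A1 gives 8 transactions, not 1
C: all counts match (1,3)

Answer: C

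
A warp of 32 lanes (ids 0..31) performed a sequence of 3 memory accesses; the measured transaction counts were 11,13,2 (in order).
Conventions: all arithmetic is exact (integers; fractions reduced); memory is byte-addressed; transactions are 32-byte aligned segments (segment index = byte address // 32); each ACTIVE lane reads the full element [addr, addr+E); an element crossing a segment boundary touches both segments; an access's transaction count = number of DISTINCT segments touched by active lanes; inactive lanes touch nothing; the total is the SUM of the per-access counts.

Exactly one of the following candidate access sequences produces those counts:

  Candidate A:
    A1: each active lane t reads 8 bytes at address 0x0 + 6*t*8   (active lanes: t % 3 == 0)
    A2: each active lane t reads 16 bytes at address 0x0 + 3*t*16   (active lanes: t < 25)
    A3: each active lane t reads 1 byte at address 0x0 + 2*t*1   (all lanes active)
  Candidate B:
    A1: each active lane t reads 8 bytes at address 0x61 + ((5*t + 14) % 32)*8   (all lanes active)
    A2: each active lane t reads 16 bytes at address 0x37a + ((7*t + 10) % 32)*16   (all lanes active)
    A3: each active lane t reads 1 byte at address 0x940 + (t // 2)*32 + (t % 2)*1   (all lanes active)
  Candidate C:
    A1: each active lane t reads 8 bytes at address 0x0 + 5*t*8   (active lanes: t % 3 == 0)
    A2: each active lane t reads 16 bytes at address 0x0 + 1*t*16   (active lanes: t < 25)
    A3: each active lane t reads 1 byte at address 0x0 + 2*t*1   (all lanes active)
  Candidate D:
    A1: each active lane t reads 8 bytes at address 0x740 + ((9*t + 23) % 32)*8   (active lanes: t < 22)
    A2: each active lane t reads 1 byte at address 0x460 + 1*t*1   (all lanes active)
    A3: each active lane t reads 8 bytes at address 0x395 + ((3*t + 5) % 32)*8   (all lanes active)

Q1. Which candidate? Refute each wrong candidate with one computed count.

A: A2 gives 25 transactions, not 13
B: A1 gives 9 transactions, not 11
D: A1 gives 8 transactions, not 11
C: all counts match (11,13,2)

Answer: C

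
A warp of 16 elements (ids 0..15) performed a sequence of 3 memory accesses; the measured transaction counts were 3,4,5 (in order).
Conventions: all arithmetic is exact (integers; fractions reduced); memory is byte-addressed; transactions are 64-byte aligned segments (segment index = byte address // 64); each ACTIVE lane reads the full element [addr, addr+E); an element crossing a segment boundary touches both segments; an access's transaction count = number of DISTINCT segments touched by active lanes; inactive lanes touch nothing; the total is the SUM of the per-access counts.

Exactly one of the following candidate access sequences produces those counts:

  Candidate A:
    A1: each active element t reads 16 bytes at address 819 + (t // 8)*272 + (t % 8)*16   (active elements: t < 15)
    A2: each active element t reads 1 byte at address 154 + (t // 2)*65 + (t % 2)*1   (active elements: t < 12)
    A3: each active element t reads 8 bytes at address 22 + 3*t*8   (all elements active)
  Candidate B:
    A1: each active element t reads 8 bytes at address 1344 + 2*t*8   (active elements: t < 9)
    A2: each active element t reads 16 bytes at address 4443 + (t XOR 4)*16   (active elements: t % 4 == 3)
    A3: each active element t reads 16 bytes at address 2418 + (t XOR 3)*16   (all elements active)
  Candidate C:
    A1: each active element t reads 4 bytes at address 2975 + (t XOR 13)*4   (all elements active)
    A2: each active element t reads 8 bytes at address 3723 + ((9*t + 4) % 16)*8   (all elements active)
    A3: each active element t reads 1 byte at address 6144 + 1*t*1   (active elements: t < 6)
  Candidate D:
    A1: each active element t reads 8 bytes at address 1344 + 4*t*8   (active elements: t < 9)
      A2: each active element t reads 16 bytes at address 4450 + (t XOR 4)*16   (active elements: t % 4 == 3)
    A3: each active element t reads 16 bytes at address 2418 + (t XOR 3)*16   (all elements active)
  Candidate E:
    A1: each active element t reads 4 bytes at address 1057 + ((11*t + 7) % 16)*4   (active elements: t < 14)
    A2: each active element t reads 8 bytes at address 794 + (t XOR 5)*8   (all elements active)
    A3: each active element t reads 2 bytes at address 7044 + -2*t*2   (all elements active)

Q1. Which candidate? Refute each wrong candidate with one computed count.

A: A1 gives 5 transactions, not 3
C: A1 gives 2 transactions, not 3
D: A1 gives 5 transactions, not 3
E: A1 gives 2 transactions, not 3
B: all counts match (3,4,5)

Answer: B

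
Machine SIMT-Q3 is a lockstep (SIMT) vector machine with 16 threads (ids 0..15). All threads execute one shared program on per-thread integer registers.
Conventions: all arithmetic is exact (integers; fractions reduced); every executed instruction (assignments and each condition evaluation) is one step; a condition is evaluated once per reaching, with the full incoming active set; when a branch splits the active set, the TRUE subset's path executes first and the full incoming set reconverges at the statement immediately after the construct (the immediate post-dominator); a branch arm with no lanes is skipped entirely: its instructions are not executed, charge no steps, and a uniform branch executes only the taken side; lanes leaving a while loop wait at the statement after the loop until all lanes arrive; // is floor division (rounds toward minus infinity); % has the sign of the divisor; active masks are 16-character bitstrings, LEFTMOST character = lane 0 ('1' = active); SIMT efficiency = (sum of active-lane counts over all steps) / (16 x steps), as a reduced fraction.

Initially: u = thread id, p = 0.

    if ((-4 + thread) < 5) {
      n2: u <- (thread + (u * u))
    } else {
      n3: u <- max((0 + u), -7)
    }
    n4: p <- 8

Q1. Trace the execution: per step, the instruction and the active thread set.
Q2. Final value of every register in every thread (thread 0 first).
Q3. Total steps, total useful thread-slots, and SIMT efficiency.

step 0: eval ((-4 + thread) < 5)     1111111111111111
step 1: u <- (thread + (u * u))      1111111110000000
step 2: u <- max((0 + u), -7)        0000000001111111
step 3: p <- 8                       1111111111111111

Answer: 4 steps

u: 0,2,6,12,20,30,42,56,72,9,10,11,12,13,14,15
p: 8,8,8,8,8,8,8,8,8,8,8,8,8,8,8,8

steps = 4; useful = 48; efficiency = 48/64 = 3/4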